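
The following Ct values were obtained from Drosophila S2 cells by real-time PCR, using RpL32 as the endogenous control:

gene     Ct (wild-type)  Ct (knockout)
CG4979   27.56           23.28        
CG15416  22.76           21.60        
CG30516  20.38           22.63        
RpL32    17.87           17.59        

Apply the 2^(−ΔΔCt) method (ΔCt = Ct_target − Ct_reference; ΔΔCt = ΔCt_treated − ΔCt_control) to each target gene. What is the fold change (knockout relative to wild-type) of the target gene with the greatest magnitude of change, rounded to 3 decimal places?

16.000

CG4979: ΔΔCt = (23.28−17.59) − (27.56−17.87) = 5.69 − 9.69 = -4.00; fold change = 2^4.00 = 16.000
CG15416: ΔΔCt = (21.60−17.59) − (22.76−17.87) = 4.01 − 4.89 = -0.88; fold change = 2^0.88 = 1.840
CG30516: ΔΔCt = (22.63−17.59) − (20.38−17.87) = 5.04 − 2.51 = 2.53; fold change = 2^-2.53 = 0.173
CG4979 has the largest |ΔΔCt| = 4.00.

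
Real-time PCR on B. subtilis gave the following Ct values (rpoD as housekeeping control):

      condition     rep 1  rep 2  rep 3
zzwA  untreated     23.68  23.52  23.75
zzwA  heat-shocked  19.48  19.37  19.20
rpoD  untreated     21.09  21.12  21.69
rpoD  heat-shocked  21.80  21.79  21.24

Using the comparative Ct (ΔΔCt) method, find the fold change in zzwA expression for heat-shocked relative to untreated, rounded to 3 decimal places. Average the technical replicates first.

Mean Ct: zzwA untreated 23.650; zzwA heat-shocked 19.350; rpoD untreated 21.300; rpoD heat-shocked 21.610
ΔCt(untreated) = 23.650 − 21.300 = 2.350
ΔCt(heat-shocked) = 19.350 − 21.610 = -2.260
ΔΔCt = -2.260 − 2.350 = -4.610
Fold change = 2^(−(-4.610)) = 2^4.610 = 24.4201

24.420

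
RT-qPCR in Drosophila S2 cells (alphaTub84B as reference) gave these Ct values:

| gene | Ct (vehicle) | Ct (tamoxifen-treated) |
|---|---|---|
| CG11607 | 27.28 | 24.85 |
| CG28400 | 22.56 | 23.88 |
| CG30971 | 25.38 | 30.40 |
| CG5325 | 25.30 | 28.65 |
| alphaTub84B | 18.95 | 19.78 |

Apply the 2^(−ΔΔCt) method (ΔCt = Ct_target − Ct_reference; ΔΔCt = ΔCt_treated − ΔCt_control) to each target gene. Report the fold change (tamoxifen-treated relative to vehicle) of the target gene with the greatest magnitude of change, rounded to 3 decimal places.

CG11607: ΔΔCt = (24.85−19.78) − (27.28−18.95) = 5.07 − 8.33 = -3.26; fold change = 2^3.26 = 9.580
CG28400: ΔΔCt = (23.88−19.78) − (22.56−18.95) = 4.10 − 3.61 = 0.49; fold change = 2^-0.49 = 0.712
CG30971: ΔΔCt = (30.40−19.78) − (25.38−18.95) = 10.62 − 6.43 = 4.19; fold change = 2^-4.19 = 0.055
CG5325: ΔΔCt = (28.65−19.78) − (25.30−18.95) = 8.87 − 6.35 = 2.52; fold change = 2^-2.52 = 0.174
CG30971 has the largest |ΔΔCt| = 4.19.

0.055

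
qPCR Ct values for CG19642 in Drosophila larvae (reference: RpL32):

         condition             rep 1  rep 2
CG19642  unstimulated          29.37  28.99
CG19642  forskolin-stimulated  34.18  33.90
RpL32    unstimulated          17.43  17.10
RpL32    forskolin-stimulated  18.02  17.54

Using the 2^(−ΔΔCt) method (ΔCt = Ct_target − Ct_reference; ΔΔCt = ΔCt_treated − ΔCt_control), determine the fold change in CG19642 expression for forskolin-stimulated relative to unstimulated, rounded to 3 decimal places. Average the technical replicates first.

0.049

Mean Ct: CG19642 unstimulated 29.180; CG19642 forskolin-stimulated 34.040; RpL32 unstimulated 17.265; RpL32 forskolin-stimulated 17.780
ΔCt(unstimulated) = 29.180 − 17.265 = 11.915
ΔCt(forskolin-stimulated) = 34.040 − 17.780 = 16.260
ΔΔCt = 16.260 − 11.915 = 4.345
Fold change = 2^(−4.345) = 0.0492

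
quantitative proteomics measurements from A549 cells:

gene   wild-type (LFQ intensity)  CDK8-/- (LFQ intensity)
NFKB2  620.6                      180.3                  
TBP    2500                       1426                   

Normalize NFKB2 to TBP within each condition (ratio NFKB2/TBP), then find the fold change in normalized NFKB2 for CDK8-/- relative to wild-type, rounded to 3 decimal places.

NFKB2/TBP (wild-type) = 620.6 / 2500 = 0.24824
NFKB2/TBP (CDK8-/-) = 180.3 / 1426 = 0.12644
Fold change = 0.12644 / 0.24824 = 0.5093

0.509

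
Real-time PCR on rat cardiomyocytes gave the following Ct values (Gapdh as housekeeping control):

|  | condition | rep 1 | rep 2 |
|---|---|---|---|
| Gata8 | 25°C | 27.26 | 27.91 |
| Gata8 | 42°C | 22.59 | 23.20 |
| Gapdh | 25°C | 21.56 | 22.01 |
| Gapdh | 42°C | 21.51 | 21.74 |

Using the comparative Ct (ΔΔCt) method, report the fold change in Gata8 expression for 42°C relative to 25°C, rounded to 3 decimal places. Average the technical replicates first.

Mean Ct: Gata8 25°C 27.585; Gata8 42°C 22.895; Gapdh 25°C 21.785; Gapdh 42°C 21.625
ΔCt(25°C) = 27.585 − 21.785 = 5.800
ΔCt(42°C) = 22.895 − 21.625 = 1.270
ΔΔCt = 1.270 − 5.800 = -4.530
Fold change = 2^(−(-4.530)) = 2^4.530 = 23.1029

23.103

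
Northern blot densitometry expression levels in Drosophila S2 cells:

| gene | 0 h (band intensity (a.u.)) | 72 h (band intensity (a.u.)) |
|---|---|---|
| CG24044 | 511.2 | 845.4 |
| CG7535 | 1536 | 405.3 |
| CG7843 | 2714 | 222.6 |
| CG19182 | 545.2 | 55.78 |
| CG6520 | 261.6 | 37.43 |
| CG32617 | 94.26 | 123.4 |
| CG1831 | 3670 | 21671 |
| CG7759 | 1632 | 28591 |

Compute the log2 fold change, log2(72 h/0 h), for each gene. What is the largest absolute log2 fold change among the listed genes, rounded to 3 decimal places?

4.131

log2(845.4/511.2) = 0.726  (CG24044)
log2(405.3/1536) = -1.922  (CG7535)
log2(222.6/2714) = -3.608  (CG7843)
log2(55.78/545.2) = -3.289  (CG19182)
log2(37.43/261.6) = -2.805  (CG6520)
log2(123.4/94.26) = 0.389  (CG32617)
log2(21671/3670) = 2.562  (CG1831)
log2(28591/1632) = 4.131  (CG7759)
The largest magnitude belongs to CG7759.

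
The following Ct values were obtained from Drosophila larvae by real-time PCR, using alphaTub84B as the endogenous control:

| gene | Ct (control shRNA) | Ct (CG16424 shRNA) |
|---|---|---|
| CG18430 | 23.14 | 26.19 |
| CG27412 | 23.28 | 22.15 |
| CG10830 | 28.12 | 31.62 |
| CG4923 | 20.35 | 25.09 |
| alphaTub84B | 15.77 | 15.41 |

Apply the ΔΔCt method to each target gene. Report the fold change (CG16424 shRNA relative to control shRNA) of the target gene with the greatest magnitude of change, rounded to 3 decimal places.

0.029

CG18430: ΔΔCt = (26.19−15.41) − (23.14−15.77) = 10.78 − 7.37 = 3.41; fold change = 2^-3.41 = 0.094
CG27412: ΔΔCt = (22.15−15.41) − (23.28−15.77) = 6.74 − 7.51 = -0.77; fold change = 2^0.77 = 1.705
CG10830: ΔΔCt = (31.62−15.41) − (28.12−15.77) = 16.21 − 12.35 = 3.86; fold change = 2^-3.86 = 0.069
CG4923: ΔΔCt = (25.09−15.41) − (20.35−15.77) = 9.68 − 4.58 = 5.10; fold change = 2^-5.10 = 0.029
CG4923 has the largest |ΔΔCt| = 5.10.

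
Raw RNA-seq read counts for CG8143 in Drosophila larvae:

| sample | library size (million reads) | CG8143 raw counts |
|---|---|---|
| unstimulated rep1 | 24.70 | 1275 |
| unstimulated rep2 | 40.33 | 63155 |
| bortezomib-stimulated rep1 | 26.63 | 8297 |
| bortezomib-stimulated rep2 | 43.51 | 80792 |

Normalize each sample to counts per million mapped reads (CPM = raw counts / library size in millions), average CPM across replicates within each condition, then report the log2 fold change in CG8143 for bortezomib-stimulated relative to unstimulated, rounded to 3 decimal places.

0.423

CPM(unstimulated rep1) = 1275 / 24.70 = 51.6194
CPM(unstimulated rep2) = 63155 / 40.33 = 1565.9559
CPM(bortezomib-stimulated rep1) = 8297 / 26.63 = 311.5659
CPM(bortezomib-stimulated rep2) = 80792 / 43.51 = 1856.8605
mean CPM(unstimulated) = 808.7876; mean CPM(bortezomib-stimulated) = 1084.2132
Fold change = 1084.2132 / 808.7876 = 1.34054
log2(1.34054) = 0.4228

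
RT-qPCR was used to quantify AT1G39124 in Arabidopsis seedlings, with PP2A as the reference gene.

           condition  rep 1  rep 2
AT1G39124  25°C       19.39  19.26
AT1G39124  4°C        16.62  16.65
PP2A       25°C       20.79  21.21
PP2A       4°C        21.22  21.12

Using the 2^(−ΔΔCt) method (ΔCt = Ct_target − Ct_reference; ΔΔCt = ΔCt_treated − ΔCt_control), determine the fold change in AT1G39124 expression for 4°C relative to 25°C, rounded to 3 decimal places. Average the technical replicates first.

7.260

Mean Ct: AT1G39124 25°C 19.325; AT1G39124 4°C 16.635; PP2A 25°C 21.000; PP2A 4°C 21.170
ΔCt(25°C) = 19.325 − 21.000 = -1.675
ΔCt(4°C) = 16.635 − 21.170 = -4.535
ΔΔCt = -4.535 − (-1.675) = -2.860
Fold change = 2^(−(-2.860)) = 2^2.860 = 7.2602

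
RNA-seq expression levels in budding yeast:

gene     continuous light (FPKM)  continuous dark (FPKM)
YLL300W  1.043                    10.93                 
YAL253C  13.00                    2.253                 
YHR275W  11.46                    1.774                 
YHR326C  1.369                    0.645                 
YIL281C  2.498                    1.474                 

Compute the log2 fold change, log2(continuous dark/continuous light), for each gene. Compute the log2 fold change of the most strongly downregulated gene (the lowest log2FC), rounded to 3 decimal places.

-2.692

log2(10.93/1.043) = 3.389  (YLL300W)
log2(2.253/13.00) = -2.529  (YAL253C)
log2(1.774/11.46) = -2.692  (YHR275W)
log2(0.645/1.369) = -1.086  (YHR326C)
log2(1.474/2.498) = -0.761  (YIL281C)
YHR275W is most strongly downregulated.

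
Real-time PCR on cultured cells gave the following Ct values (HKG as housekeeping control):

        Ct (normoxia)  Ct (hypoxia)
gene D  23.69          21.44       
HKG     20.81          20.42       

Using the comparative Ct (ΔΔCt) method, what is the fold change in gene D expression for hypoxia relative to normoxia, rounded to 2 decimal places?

ΔCt(normoxia) = 23.690 − 20.810 = 2.880
ΔCt(hypoxia) = 21.440 − 20.420 = 1.020
ΔΔCt = 1.020 − 2.880 = -1.860
Fold change = 2^(−(-1.860)) = 2^1.860 = 3.630

3.63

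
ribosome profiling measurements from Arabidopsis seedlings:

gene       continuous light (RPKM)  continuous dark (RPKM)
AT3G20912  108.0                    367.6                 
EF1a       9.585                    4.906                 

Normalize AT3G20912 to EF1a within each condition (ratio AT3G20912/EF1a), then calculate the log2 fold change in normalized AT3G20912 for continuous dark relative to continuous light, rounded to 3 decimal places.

2.733

AT3G20912/EF1a (continuous light) = 108.0 / 9.585 = 11.268
AT3G20912/EF1a (continuous dark) = 367.6 / 4.906 = 74.929
Fold change = 74.929 / 11.268 = 6.6499
log2(6.6499) = 2.7333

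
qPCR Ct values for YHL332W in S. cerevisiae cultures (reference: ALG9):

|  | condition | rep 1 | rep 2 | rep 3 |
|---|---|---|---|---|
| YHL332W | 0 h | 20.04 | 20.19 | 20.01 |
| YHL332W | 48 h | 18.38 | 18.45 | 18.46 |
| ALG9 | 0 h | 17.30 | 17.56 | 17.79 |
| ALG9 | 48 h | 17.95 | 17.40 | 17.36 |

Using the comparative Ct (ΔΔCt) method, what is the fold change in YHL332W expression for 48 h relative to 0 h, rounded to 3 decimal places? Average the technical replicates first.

3.182

Mean Ct: YHL332W 0 h 20.080; YHL332W 48 h 18.430; ALG9 0 h 17.550; ALG9 48 h 17.570
ΔCt(0 h) = 20.080 − 17.550 = 2.530
ΔCt(48 h) = 18.430 − 17.570 = 0.860
ΔΔCt = 0.860 − 2.530 = -1.670
Fold change = 2^(−(-1.670)) = 2^1.670 = 3.1821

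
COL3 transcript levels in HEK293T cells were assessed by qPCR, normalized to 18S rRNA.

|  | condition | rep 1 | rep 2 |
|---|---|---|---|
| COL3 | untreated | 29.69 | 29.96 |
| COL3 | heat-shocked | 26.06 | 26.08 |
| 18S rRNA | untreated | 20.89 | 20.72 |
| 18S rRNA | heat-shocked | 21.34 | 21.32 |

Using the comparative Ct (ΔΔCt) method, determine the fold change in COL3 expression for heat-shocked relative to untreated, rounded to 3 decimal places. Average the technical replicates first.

19.427

Mean Ct: COL3 untreated 29.825; COL3 heat-shocked 26.070; 18S rRNA untreated 20.805; 18S rRNA heat-shocked 21.330
ΔCt(untreated) = 29.825 − 20.805 = 9.020
ΔCt(heat-shocked) = 26.070 − 21.330 = 4.740
ΔΔCt = 4.740 − 9.020 = -4.280
Fold change = 2^(−(-4.280)) = 2^4.280 = 19.4271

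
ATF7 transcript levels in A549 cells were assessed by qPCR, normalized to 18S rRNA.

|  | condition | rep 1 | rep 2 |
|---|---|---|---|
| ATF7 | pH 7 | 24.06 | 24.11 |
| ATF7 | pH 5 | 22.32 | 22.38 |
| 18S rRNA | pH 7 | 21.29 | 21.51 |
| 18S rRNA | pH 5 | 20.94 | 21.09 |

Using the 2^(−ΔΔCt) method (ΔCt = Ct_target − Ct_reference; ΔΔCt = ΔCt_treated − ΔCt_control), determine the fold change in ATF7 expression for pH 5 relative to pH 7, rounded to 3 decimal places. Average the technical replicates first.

2.549

Mean Ct: ATF7 pH 7 24.085; ATF7 pH 5 22.350; 18S rRNA pH 7 21.400; 18S rRNA pH 5 21.015
ΔCt(pH 7) = 24.085 − 21.400 = 2.685
ΔCt(pH 5) = 22.350 − 21.015 = 1.335
ΔΔCt = 1.335 − 2.685 = -1.350
Fold change = 2^(−(-1.350)) = 2^1.350 = 2.5491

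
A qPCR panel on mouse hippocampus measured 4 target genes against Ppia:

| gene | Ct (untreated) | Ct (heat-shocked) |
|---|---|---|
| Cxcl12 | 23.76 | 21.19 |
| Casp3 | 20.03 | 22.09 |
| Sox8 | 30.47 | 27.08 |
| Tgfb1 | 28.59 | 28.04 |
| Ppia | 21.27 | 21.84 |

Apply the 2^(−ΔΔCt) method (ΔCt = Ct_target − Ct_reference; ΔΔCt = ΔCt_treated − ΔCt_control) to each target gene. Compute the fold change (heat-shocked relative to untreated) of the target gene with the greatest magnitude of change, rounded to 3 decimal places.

15.562

Cxcl12: ΔΔCt = (21.19−21.84) − (23.76−21.27) = -0.65 − 2.49 = -3.14; fold change = 2^3.14 = 8.815
Casp3: ΔΔCt = (22.09−21.84) − (20.03−21.27) = 0.25 − (-1.24) = 1.49; fold change = 2^-1.49 = 0.356
Sox8: ΔΔCt = (27.08−21.84) − (30.47−21.27) = 5.24 − 9.20 = -3.96; fold change = 2^3.96 = 15.562
Tgfb1: ΔΔCt = (28.04−21.84) − (28.59−21.27) = 6.20 − 7.32 = -1.12; fold change = 2^1.12 = 2.173
Sox8 has the largest |ΔΔCt| = 3.96.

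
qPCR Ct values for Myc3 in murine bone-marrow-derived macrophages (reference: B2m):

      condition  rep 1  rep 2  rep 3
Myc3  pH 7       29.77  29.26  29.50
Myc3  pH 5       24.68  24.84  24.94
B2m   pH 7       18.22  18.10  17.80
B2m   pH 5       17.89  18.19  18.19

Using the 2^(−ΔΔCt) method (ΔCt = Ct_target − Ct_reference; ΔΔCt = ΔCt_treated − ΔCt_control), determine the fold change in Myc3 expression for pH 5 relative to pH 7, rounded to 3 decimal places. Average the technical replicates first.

26.723

Mean Ct: Myc3 pH 7 29.510; Myc3 pH 5 24.820; B2m pH 7 18.040; B2m pH 5 18.090
ΔCt(pH 7) = 29.510 − 18.040 = 11.470
ΔCt(pH 5) = 24.820 − 18.090 = 6.730
ΔΔCt = 6.730 − 11.470 = -4.740
Fold change = 2^(−(-4.740)) = 2^4.740 = 26.7228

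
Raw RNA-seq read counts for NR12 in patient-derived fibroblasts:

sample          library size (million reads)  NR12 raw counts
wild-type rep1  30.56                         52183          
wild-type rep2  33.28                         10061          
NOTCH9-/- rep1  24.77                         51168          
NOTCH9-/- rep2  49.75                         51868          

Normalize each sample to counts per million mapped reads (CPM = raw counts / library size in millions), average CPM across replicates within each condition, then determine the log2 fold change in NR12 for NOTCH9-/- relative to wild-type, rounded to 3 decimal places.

0.629

CPM(wild-type rep1) = 52183 / 30.56 = 1707.5589
CPM(wild-type rep2) = 10061 / 33.28 = 302.3137
CPM(NOTCH9-/- rep1) = 51168 / 24.77 = 2065.7247
CPM(NOTCH9-/- rep2) = 51868 / 49.75 = 1042.5729
mean CPM(wild-type) = 1004.9363; mean CPM(NOTCH9-/-) = 1554.1488
Fold change = 1554.1488 / 1004.9363 = 1.54651
log2(1.54651) = 0.6290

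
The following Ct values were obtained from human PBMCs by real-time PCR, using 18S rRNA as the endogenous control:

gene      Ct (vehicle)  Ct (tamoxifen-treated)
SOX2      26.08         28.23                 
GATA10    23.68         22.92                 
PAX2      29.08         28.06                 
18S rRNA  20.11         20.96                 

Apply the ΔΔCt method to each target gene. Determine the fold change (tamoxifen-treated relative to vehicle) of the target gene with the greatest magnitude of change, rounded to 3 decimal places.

3.655

SOX2: ΔΔCt = (28.23−20.96) − (26.08−20.11) = 7.27 − 5.97 = 1.30; fold change = 2^-1.30 = 0.406
GATA10: ΔΔCt = (22.92−20.96) − (23.68−20.11) = 1.96 − 3.57 = -1.61; fold change = 2^1.61 = 3.053
PAX2: ΔΔCt = (28.06−20.96) − (29.08−20.11) = 7.10 − 8.97 = -1.87; fold change = 2^1.87 = 3.655
PAX2 has the largest |ΔΔCt| = 1.87.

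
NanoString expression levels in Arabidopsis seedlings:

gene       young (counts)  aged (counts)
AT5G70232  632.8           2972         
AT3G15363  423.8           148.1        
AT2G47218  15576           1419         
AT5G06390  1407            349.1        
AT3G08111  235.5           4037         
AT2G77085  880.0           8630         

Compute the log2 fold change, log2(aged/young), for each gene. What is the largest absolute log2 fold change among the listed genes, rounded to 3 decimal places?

log2(2972/632.8) = 2.232  (AT5G70232)
log2(148.1/423.8) = -1.517  (AT3G15363)
log2(1419/15576) = -3.456  (AT2G47218)
log2(349.1/1407) = -2.011  (AT5G06390)
log2(4037/235.5) = 4.099  (AT3G08111)
log2(8630/880.0) = 3.294  (AT2G77085)
The largest magnitude belongs to AT3G08111.

4.099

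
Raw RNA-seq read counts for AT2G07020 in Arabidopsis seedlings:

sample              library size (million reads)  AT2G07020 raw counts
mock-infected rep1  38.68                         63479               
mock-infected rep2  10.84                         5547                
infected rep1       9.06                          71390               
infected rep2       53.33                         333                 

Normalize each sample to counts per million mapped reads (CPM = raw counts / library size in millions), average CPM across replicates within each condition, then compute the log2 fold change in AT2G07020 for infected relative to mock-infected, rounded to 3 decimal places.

CPM(mock-infected rep1) = 63479 / 38.68 = 1641.1324
CPM(mock-infected rep2) = 5547 / 10.84 = 511.7159
CPM(infected rep1) = 71390 / 9.06 = 7879.6909
CPM(infected rep2) = 333 / 53.33 = 6.2441
mean CPM(mock-infected) = 1076.4241; mean CPM(infected) = 3942.9675
Fold change = 3942.9675 / 1076.4241 = 3.66302
log2(3.66302) = 1.8730

1.873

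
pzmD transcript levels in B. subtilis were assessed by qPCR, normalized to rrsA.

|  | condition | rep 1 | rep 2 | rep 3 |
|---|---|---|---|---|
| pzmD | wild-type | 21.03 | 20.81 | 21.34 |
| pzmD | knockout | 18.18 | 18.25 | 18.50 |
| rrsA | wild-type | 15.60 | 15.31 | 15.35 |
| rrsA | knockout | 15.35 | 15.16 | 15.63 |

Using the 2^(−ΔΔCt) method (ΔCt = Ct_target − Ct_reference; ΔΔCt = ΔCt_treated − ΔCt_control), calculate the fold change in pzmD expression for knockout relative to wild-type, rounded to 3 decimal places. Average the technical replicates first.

Mean Ct: pzmD wild-type 21.060; pzmD knockout 18.310; rrsA wild-type 15.420; rrsA knockout 15.380
ΔCt(wild-type) = 21.060 − 15.420 = 5.640
ΔCt(knockout) = 18.310 − 15.380 = 2.930
ΔΔCt = 2.930 − 5.640 = -2.710
Fold change = 2^(−(-2.710)) = 2^2.710 = 6.5432

6.543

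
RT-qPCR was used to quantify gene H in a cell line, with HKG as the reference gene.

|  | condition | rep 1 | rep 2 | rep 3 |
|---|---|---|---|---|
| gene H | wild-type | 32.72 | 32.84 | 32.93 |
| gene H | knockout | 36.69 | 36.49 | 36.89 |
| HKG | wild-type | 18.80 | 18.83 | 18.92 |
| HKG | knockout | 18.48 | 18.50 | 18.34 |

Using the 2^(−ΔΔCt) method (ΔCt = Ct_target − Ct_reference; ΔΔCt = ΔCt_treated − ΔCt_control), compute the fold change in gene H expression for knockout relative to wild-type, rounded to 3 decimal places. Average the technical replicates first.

0.052

Mean Ct: gene H wild-type 32.830; gene H knockout 36.690; HKG wild-type 18.850; HKG knockout 18.440
ΔCt(wild-type) = 32.830 − 18.850 = 13.980
ΔCt(knockout) = 36.690 − 18.440 = 18.250
ΔΔCt = 18.250 − 13.980 = 4.270
Fold change = 2^(−4.270) = 0.0518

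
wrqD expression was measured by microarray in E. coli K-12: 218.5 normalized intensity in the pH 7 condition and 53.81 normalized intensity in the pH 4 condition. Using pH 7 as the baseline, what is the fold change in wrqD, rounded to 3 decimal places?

0.246

Fold change = 53.81 / 218.5 = 0.2463
wrqD is downregulated.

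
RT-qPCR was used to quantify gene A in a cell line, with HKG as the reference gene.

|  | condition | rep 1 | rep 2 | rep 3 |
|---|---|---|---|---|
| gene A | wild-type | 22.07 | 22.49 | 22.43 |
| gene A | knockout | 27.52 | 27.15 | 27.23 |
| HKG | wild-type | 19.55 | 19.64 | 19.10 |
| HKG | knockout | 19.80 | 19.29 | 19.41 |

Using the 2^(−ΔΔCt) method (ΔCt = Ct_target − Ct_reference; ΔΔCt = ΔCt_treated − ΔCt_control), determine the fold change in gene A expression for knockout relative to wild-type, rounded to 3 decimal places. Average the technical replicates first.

0.033

Mean Ct: gene A wild-type 22.330; gene A knockout 27.300; HKG wild-type 19.430; HKG knockout 19.500
ΔCt(wild-type) = 22.330 − 19.430 = 2.900
ΔCt(knockout) = 27.300 − 19.500 = 7.800
ΔΔCt = 7.800 − 2.900 = 4.900
Fold change = 2^(−4.900) = 0.0335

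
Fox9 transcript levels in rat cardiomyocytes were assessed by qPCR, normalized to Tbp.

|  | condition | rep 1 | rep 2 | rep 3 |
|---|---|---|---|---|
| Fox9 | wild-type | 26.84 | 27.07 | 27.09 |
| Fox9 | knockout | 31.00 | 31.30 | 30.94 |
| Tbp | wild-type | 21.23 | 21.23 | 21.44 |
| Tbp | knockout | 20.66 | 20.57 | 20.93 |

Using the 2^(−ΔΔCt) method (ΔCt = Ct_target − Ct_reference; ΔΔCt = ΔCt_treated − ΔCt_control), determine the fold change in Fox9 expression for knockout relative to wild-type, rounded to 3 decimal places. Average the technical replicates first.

Mean Ct: Fox9 wild-type 27.000; Fox9 knockout 31.080; Tbp wild-type 21.300; Tbp knockout 20.720
ΔCt(wild-type) = 27.000 − 21.300 = 5.700
ΔCt(knockout) = 31.080 − 20.720 = 10.360
ΔΔCt = 10.360 − 5.700 = 4.660
Fold change = 2^(−4.660) = 0.0396

0.040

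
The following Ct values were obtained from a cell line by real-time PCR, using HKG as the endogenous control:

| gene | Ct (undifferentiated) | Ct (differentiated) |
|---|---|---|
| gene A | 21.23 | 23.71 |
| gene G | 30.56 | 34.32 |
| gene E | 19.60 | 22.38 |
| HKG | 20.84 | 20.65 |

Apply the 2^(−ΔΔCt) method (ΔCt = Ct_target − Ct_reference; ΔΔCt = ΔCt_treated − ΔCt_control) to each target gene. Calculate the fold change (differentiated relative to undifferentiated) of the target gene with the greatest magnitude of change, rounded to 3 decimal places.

0.065

gene A: ΔΔCt = (23.71−20.65) − (21.23−20.84) = 3.06 − 0.39 = 2.67; fold change = 2^-2.67 = 0.157
gene G: ΔΔCt = (34.32−20.65) − (30.56−20.84) = 13.67 − 9.72 = 3.95; fold change = 2^-3.95 = 0.065
gene E: ΔΔCt = (22.38−20.65) − (19.60−20.84) = 1.73 − (-1.24) = 2.97; fold change = 2^-2.97 = 0.128
gene G has the largest |ΔΔCt| = 3.95.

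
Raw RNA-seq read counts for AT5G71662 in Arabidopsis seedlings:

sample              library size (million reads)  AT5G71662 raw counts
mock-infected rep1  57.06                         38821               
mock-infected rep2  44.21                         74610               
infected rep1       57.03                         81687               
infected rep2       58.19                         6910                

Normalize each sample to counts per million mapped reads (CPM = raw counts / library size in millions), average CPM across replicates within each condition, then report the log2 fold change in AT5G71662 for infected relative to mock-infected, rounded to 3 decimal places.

-0.610

CPM(mock-infected rep1) = 38821 / 57.06 = 680.3540
CPM(mock-infected rep2) = 74610 / 44.21 = 1687.6272
CPM(infected rep1) = 81687 / 57.03 = 1432.3514
CPM(infected rep2) = 6910 / 58.19 = 118.7489
mean CPM(mock-infected) = 1183.9906; mean CPM(infected) = 775.5502
Fold change = 775.5502 / 1183.9906 = 0.65503
log2(0.65503) = -0.6104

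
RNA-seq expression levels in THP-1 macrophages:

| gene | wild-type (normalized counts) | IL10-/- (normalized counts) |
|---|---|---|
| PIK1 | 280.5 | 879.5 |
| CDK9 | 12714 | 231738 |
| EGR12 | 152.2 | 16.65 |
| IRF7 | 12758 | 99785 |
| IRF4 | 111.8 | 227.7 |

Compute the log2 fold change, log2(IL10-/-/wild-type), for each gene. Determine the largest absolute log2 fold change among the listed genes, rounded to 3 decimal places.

log2(879.5/280.5) = 1.649  (PIK1)
log2(231738/12714) = 4.188  (CDK9)
log2(16.65/152.2) = -3.192  (EGR12)
log2(99785/12758) = 2.967  (IRF7)
log2(227.7/111.8) = 1.026  (IRF4)
The largest magnitude belongs to CDK9.

4.188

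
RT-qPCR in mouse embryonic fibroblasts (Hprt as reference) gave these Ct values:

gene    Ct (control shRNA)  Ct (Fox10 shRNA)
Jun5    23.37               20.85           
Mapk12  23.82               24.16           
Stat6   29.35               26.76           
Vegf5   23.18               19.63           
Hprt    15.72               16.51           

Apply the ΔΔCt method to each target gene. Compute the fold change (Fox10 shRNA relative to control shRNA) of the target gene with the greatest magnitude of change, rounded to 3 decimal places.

Jun5: ΔΔCt = (20.85−16.51) − (23.37−15.72) = 4.34 − 7.65 = -3.31; fold change = 2^3.31 = 9.918
Mapk12: ΔΔCt = (24.16−16.51) − (23.82−15.72) = 7.65 − 8.10 = -0.45; fold change = 2^0.45 = 1.366
Stat6: ΔΔCt = (26.76−16.51) − (29.35−15.72) = 10.25 − 13.63 = -3.38; fold change = 2^3.38 = 10.411
Vegf5: ΔΔCt = (19.63−16.51) − (23.18−15.72) = 3.12 − 7.46 = -4.34; fold change = 2^4.34 = 20.252
Vegf5 has the largest |ΔΔCt| = 4.34.

20.252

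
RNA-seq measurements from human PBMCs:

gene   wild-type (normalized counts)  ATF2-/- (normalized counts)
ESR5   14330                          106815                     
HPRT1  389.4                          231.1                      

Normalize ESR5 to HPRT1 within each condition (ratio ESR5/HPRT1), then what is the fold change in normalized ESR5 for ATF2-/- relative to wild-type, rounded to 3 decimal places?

12.560

ESR5/HPRT1 (wild-type) = 14330 / 389.4 = 36.8
ESR5/HPRT1 (ATF2-/-) = 106815 / 231.1 = 462.2
Fold change = 462.2 / 36.8 = 12.5598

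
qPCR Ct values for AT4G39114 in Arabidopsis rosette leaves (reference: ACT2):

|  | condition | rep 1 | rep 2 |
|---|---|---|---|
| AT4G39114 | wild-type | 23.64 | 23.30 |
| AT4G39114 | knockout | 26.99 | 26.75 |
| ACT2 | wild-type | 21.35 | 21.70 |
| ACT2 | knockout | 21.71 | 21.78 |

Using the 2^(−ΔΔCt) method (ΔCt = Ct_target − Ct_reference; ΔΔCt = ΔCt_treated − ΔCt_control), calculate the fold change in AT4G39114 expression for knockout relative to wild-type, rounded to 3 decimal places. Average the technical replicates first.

0.110

Mean Ct: AT4G39114 wild-type 23.470; AT4G39114 knockout 26.870; ACT2 wild-type 21.525; ACT2 knockout 21.745
ΔCt(wild-type) = 23.470 − 21.525 = 1.945
ΔCt(knockout) = 26.870 − 21.745 = 5.125
ΔΔCt = 5.125 − 1.945 = 3.180
Fold change = 2^(−3.180) = 0.1103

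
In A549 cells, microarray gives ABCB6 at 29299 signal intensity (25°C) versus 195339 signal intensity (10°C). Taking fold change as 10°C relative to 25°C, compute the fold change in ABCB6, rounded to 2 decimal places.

Fold change = 195339 / 29299 = 6.667
ABCB6 is upregulated.

6.67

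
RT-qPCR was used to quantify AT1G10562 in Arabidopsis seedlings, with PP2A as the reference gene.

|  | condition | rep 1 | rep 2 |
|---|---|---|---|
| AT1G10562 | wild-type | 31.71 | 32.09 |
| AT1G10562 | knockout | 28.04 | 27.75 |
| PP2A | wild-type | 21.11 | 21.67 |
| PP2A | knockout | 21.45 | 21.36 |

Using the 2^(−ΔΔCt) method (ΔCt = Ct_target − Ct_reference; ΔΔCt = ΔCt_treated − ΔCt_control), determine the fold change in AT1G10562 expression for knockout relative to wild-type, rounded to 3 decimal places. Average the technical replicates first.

Mean Ct: AT1G10562 wild-type 31.900; AT1G10562 knockout 27.895; PP2A wild-type 21.390; PP2A knockout 21.405
ΔCt(wild-type) = 31.900 − 21.390 = 10.510
ΔCt(knockout) = 27.895 − 21.405 = 6.490
ΔΔCt = 6.490 − 10.510 = -4.020
Fold change = 2^(−(-4.020)) = 2^4.020 = 16.2234

16.223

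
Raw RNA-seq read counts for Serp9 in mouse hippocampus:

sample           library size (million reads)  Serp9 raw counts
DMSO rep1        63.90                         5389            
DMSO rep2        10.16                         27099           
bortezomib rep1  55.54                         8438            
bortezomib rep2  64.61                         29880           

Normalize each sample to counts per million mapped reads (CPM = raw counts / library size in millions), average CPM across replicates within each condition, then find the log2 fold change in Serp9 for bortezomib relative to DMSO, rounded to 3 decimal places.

CPM(DMSO rep1) = 5389 / 63.90 = 84.3349
CPM(DMSO rep2) = 27099 / 10.16 = 2667.2244
CPM(bortezomib rep1) = 8438 / 55.54 = 151.9265
CPM(bortezomib rep2) = 29880 / 64.61 = 462.4671
mean CPM(DMSO) = 1375.7797; mean CPM(bortezomib) = 307.1968
Fold change = 307.1968 / 1375.7797 = 0.22329
log2(0.22329) = -2.1630

-2.163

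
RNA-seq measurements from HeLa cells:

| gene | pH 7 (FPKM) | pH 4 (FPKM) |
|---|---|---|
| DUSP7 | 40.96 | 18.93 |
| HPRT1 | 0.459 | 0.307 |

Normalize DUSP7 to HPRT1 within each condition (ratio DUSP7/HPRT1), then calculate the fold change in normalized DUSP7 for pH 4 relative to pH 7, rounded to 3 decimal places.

0.691

DUSP7/HPRT1 (pH 7) = 40.96 / 0.459 = 89.237
DUSP7/HPRT1 (pH 4) = 18.93 / 0.307 = 61.661
Fold change = 61.661 / 89.237 = 0.6910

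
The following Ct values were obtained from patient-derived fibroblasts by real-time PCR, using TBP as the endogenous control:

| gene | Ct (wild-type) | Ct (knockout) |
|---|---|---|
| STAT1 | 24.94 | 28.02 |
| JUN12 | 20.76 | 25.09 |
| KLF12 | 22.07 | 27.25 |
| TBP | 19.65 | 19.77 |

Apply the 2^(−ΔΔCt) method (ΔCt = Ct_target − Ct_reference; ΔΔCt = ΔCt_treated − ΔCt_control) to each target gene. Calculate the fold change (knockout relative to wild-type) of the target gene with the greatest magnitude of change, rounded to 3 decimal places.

STAT1: ΔΔCt = (28.02−19.77) − (24.94−19.65) = 8.25 − 5.29 = 2.96; fold change = 2^-2.96 = 0.129
JUN12: ΔΔCt = (25.09−19.77) − (20.76−19.65) = 5.32 − 1.11 = 4.21; fold change = 2^-4.21 = 0.054
KLF12: ΔΔCt = (27.25−19.77) − (22.07−19.65) = 7.48 − 2.42 = 5.06; fold change = 2^-5.06 = 0.030
KLF12 has the largest |ΔΔCt| = 5.06.

0.030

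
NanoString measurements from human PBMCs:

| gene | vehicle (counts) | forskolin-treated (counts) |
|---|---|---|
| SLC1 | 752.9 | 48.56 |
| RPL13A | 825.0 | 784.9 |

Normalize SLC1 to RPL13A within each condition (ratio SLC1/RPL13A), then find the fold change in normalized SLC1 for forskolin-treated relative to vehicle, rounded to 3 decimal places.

0.068

SLC1/RPL13A (vehicle) = 752.9 / 825.0 = 0.91261
SLC1/RPL13A (forskolin-treated) = 48.56 / 784.9 = 0.061868
Fold change = 0.061868 / 0.91261 = 0.0678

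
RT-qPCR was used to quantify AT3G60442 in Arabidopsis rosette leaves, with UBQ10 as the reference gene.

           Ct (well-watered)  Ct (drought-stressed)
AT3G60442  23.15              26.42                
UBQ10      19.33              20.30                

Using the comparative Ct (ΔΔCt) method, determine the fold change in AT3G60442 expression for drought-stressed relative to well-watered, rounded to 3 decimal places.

0.203

ΔCt(well-watered) = 23.150 − 19.330 = 3.820
ΔCt(drought-stressed) = 26.420 − 20.300 = 6.120
ΔΔCt = 6.120 − 3.820 = 2.300
Fold change = 2^(−2.300) = 0.2031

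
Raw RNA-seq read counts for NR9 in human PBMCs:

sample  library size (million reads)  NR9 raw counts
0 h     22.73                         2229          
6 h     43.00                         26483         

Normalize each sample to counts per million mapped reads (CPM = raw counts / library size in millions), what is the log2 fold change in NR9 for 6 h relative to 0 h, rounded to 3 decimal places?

2.651

CPM(0 h) = 2229 / 22.73 = 98.0642
CPM(6 h) = 26483 / 43.00 = 615.8837
Fold change = 615.8837 / 98.0642 = 6.28041
log2(6.28041) = 2.6509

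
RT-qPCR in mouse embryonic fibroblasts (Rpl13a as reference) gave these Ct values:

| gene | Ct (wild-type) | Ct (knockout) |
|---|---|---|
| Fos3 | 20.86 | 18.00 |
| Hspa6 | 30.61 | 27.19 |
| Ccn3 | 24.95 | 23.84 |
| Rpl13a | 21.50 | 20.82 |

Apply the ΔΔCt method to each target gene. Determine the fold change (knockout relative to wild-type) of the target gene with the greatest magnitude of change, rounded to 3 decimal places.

Fos3: ΔΔCt = (18.00−20.82) − (20.86−21.50) = -2.82 − (-0.64) = -2.18; fold change = 2^2.18 = 4.532
Hspa6: ΔΔCt = (27.19−20.82) − (30.61−21.50) = 6.37 − 9.11 = -2.74; fold change = 2^2.74 = 6.681
Ccn3: ΔΔCt = (23.84−20.82) − (24.95−21.50) = 3.02 − 3.45 = -0.43; fold change = 2^0.43 = 1.347
Hspa6 has the largest |ΔΔCt| = 2.74.

6.681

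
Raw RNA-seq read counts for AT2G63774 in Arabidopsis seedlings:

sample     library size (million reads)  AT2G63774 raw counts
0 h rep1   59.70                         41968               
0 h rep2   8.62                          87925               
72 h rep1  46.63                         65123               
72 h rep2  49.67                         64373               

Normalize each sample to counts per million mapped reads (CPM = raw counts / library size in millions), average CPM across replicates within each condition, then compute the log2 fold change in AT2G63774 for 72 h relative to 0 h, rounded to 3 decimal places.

CPM(0 h rep1) = 41968 / 59.70 = 702.9816
CPM(0 h rep2) = 87925 / 8.62 = 10200.1160
CPM(72 h rep1) = 65123 / 46.63 = 1396.5902
CPM(72 h rep2) = 64373 / 49.67 = 1296.0137
mean CPM(0 h) = 5451.5488; mean CPM(72 h) = 1346.3019
Fold change = 1346.3019 / 5451.5488 = 0.24696
log2(0.24696) = -2.0177

-2.018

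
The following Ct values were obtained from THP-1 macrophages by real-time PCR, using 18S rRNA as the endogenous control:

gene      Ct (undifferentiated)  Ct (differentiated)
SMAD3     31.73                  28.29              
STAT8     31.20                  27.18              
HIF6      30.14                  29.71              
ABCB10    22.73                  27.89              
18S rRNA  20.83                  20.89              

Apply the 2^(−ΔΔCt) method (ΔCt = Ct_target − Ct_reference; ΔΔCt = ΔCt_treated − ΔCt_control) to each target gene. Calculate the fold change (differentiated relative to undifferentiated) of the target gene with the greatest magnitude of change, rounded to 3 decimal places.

SMAD3: ΔΔCt = (28.29−20.89) − (31.73−20.83) = 7.40 − 10.90 = -3.50; fold change = 2^3.50 = 11.314
STAT8: ΔΔCt = (27.18−20.89) − (31.20−20.83) = 6.29 − 10.37 = -4.08; fold change = 2^4.08 = 16.912
HIF6: ΔΔCt = (29.71−20.89) − (30.14−20.83) = 8.82 − 9.31 = -0.49; fold change = 2^0.49 = 1.404
ABCB10: ΔΔCt = (27.89−20.89) − (22.73−20.83) = 7.00 − 1.90 = 5.10; fold change = 2^-5.10 = 0.029
ABCB10 has the largest |ΔΔCt| = 5.10.

0.029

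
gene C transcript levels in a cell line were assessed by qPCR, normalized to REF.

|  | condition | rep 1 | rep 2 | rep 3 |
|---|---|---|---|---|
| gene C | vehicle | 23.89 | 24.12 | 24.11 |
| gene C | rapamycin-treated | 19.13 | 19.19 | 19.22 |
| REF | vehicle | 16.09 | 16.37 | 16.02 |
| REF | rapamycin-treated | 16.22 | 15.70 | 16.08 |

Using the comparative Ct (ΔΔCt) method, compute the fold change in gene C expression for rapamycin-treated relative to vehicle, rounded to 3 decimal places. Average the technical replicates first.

Mean Ct: gene C vehicle 24.040; gene C rapamycin-treated 19.180; REF vehicle 16.160; REF rapamycin-treated 16.000
ΔCt(vehicle) = 24.040 − 16.160 = 7.880
ΔCt(rapamycin-treated) = 19.180 − 16.000 = 3.180
ΔΔCt = 3.180 − 7.880 = -4.700
Fold change = 2^(−(-4.700)) = 2^4.700 = 25.9921

25.992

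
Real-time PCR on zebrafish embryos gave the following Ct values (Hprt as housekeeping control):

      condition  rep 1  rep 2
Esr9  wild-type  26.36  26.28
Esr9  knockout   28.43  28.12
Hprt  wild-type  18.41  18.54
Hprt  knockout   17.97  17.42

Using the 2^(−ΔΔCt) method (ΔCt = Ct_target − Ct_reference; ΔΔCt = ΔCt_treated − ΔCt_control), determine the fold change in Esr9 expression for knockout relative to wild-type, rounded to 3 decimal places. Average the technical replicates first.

0.150

Mean Ct: Esr9 wild-type 26.320; Esr9 knockout 28.275; Hprt wild-type 18.475; Hprt knockout 17.695
ΔCt(wild-type) = 26.320 − 18.475 = 7.845
ΔCt(knockout) = 28.275 − 17.695 = 10.580
ΔΔCt = 10.580 − 7.845 = 2.735
Fold change = 2^(−2.735) = 0.1502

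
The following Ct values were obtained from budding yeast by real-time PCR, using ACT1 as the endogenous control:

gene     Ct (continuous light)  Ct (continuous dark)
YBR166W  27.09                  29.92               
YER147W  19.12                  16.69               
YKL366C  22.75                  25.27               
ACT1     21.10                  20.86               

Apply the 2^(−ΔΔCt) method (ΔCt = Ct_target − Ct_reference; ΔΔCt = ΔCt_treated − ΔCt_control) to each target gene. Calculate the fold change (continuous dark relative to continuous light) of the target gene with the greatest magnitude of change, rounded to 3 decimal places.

0.119

YBR166W: ΔΔCt = (29.92−20.86) − (27.09−21.10) = 9.06 − 5.99 = 3.07; fold change = 2^-3.07 = 0.119
YER147W: ΔΔCt = (16.69−20.86) − (19.12−21.10) = -4.17 − (-1.98) = -2.19; fold change = 2^2.19 = 4.563
YKL366C: ΔΔCt = (25.27−20.86) − (22.75−21.10) = 4.41 − 1.65 = 2.76; fold change = 2^-2.76 = 0.148
YBR166W has the largest |ΔΔCt| = 3.07.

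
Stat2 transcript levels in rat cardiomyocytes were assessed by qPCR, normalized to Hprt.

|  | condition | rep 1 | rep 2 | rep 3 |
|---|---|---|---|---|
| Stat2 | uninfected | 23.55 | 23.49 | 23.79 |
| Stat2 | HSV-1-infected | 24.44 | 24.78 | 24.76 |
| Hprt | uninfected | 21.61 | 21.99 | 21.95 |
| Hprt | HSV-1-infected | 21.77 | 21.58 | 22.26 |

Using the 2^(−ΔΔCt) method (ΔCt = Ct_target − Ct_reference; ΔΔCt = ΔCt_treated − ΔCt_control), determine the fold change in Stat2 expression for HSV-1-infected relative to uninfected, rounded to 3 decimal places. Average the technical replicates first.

0.490

Mean Ct: Stat2 uninfected 23.610; Stat2 HSV-1-infected 24.660; Hprt uninfected 21.850; Hprt HSV-1-infected 21.870
ΔCt(uninfected) = 23.610 − 21.850 = 1.760
ΔCt(HSV-1-infected) = 24.660 − 21.870 = 2.790
ΔΔCt = 2.790 − 1.760 = 1.030
Fold change = 2^(−1.030) = 0.4897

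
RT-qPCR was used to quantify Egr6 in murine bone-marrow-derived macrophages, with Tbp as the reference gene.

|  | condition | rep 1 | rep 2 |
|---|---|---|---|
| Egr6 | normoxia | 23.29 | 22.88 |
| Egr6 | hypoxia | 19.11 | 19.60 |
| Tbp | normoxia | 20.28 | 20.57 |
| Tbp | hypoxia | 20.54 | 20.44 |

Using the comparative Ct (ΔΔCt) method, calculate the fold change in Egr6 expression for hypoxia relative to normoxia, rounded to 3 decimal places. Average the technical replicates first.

Mean Ct: Egr6 normoxia 23.085; Egr6 hypoxia 19.355; Tbp normoxia 20.425; Tbp hypoxia 20.490
ΔCt(normoxia) = 23.085 − 20.425 = 2.660
ΔCt(hypoxia) = 19.355 − 20.490 = -1.135
ΔΔCt = -1.135 − 2.660 = -3.795
Fold change = 2^(−(-3.795)) = 2^3.795 = 13.8806

13.881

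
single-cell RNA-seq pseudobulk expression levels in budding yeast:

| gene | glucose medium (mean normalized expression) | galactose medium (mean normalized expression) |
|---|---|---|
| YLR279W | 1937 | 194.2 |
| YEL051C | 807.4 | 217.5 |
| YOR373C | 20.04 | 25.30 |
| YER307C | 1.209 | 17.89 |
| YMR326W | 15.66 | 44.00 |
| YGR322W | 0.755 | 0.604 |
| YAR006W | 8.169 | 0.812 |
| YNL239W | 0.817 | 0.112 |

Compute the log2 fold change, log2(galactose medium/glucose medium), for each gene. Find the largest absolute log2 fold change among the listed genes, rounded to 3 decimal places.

3.887

log2(194.2/1937) = -3.318  (YLR279W)
log2(217.5/807.4) = -1.892  (YEL051C)
log2(25.30/20.04) = 0.336  (YOR373C)
log2(17.89/1.209) = 3.887  (YER307C)
log2(44.00/15.66) = 1.490  (YMR326W)
log2(0.604/0.755) = -0.322  (YGR322W)
log2(0.812/8.169) = -3.331  (YAR006W)
log2(0.112/0.817) = -2.867  (YNL239W)
The largest magnitude belongs to YER307C.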